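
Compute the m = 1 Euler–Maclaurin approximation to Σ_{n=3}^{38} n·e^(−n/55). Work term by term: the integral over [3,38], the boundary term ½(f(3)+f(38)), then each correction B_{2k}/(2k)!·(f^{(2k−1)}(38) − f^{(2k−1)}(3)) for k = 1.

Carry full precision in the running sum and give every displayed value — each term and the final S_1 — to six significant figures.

S_1 ≈ 468.310

Integral: ∫_3^38 x·e^(−x/55) dx = 457.430.
Boundary: ½(f(3) + f(38)) = ½(2.84075 + 19.0426) = 10.9417.
Integral + boundary = 468.372.
k=1: B_{2}/(2)! × [f^{(1)}(38) − f^{(1)}(3)] = 1/12 × (0.154892 − 0.895266) = -0.0616978.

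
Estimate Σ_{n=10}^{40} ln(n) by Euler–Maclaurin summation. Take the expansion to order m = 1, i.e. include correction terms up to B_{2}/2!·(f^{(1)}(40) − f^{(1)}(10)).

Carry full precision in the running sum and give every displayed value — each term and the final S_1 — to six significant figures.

∫_10^40 ln(x) dx evaluates to 94.5293.
Endpoint term: (f(10) + f(40))/2 = (2.30259 + 3.68888)/2 = 2.99573.
Integral + boundary = 97.5251.
k=1: B_{2}/(2)! × [f^{(1)}(40) − f^{(1)}(10)] = 1/12 × (0.0250000 − 0.100000) = -0.00625000.

S_1 ≈ 97.5188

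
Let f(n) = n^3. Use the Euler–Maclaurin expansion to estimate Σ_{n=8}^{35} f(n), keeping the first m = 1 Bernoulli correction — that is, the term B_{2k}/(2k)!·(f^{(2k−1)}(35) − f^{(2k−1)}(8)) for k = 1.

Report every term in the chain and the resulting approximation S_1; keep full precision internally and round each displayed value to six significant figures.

The integral term ∫_8^35 x^3 dx = 374132.
½[f(8) + f(35)] = ½[512.000 + 42875.0] = 21693.5.
Integral + boundary = 395826.
Order-1 term: 1/12 · (3675.00 − 192.000) = 290.250.

S_1 ≈ 396116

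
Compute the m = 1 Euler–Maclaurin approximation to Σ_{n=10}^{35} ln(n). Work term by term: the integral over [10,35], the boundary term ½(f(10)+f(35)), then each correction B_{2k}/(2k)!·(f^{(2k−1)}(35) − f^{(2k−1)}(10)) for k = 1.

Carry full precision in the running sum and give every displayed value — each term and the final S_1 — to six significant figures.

S_1 ≈ 79.3343

Integral: ∫_10^35 ln(x) dx = 76.4113.
Endpoint term: (f(10) + f(35))/2 = (2.30259 + 3.55535)/2 = 2.92897.
Integral + boundary = 79.3403.
Order-1 term: 1/12 · (0.0285714 − 0.100000) = -0.00595238.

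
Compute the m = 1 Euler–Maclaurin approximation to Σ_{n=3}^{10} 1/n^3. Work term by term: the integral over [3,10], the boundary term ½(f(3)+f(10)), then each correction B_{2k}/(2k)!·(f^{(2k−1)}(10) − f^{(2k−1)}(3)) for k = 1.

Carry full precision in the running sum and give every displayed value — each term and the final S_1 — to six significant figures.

S_1 ≈ 0.0726355

Integral: ∫_3^10 1/x^3 dx = 0.0505556.
Endpoint term: (f(3) + f(10))/2 = (0.0370370 + 0.00100000)/2 = 0.0190185.
Running total after boundary: 0.0695741.
Correction k=1: B_{2}/2! · (f^{(1)}(10) − f^{(1)}(3)) = 1/12 · (-0.000300000 − (-0.0370370)) = 0.00306142.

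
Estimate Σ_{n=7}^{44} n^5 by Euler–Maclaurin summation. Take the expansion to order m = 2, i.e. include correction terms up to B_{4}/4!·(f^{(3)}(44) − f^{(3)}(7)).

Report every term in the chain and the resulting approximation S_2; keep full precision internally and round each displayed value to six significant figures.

S_2 ≈ 1.29339e+09

The integral term ∫_7^44 x^5 dx = 1.20937e+09.
Endpoint term: (f(7) + f(44))/2 = (16807.0 + 1.64916e+08)/2 = 8.24665e+07.
So far: 1.29183e+09.
Correction k=1: B_{2}/2! · (f^{(1)}(44) − f^{(1)}(7)) = 1/12 · (1.87405e+07 − 12005.0) = 1.56071e+06.
Partial sum through k=1: 1.29339e+09.
Correction k=2: B_{4}/4! · (f^{(3)}(44) − f^{(3)}(7)) = −1/720 · (116160 − 2940.00) = -157.250.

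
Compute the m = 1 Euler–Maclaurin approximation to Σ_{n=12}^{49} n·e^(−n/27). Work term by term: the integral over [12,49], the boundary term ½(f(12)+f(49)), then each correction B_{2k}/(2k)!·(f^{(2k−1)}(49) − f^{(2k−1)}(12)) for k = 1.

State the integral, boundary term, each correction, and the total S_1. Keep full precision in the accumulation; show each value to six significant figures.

The integral term ∫_12^49 x·e^(−x/27) dx = 340.958.
Endpoint term: (f(12) + f(49))/2 = (7.69416 + 7.98054)/2 = 7.83735.
Running total after boundary: 348.795.
Order-1 term: 1/12 · (-0.132707 − 0.356211) = -0.0407432.

S_1 ≈ 348.754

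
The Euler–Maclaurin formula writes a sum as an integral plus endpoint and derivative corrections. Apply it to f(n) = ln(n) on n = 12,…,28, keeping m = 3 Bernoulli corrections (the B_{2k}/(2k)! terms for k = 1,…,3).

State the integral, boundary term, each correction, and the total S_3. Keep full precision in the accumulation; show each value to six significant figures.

S_3 ≈ 50.3874

Integral: ∫_12^28 ln(x) dx = 47.4828.
Endpoint term: (f(12) + f(28))/2 = (2.48491 + 3.33220)/2 = 2.90856.
Running total after boundary: 50.3914.
Order-1 term: 1/12 · (0.0357143 − 0.0833333) = -0.00396825.
Running total after k=1: 50.3874.
Order-2 term: −1/720 · (9.11079e-05 − 0.00115741) = 1.48097e-06.
Running total after k=2: 50.3874.
Order-3 term: 1/30240 · (1.39451e-06 − 9.64506e-05) = -3.14339e-09.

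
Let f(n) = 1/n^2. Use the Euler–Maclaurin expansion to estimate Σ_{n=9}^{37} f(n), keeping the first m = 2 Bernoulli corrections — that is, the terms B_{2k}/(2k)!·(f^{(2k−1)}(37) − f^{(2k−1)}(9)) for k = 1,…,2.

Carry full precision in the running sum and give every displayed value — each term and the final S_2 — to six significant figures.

∫_9^37 1/x^2 dx evaluates to 0.0840841.
½[f(9) + f(37)] = ½[0.0123457 + 0.000730460] = 0.00653807.
Integral + boundary = 0.0906222.
Correction k=1: B_{2}/2! · (f^{(1)}(37) − f^{(1)}(9)) = 1/12 · (-3.94843e-05 − (-0.00274348)) = 0.000225333.
Partial sum through k=1: 0.0908475.
Correction k=2: B_{4}/4! · (f^{(3)}(37) − f^{(3)}(9)) = −1/720 · (-3.46101e-07 − (-0.000406442)) = -5.64022e-07.

S_2 ≈ 0.0908469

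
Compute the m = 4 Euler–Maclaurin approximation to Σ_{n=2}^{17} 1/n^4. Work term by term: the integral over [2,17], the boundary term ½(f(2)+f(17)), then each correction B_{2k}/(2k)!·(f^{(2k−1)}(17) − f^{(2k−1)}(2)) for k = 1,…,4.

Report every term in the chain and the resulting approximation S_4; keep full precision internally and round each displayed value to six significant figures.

Integral: ∫_2^17 1/x^4 dx = 0.0415988.
½[f(2) + f(17)] = ½[0.0625000 + 1.19730e-05] = 0.0312560.
Running total after boundary: 0.0728548.
Order-1 term: 1/12 · (-2.81719e-06 − (-0.125000)) = 0.0104164.
Running total after k=1: 0.0832712.
Order-2 term: −1/720 · (-2.92441e-07 − (-0.937500)) = -0.00130208.
Running total after k=2: 0.0819692.
Order-3 term: 1/30240 · (-5.66668e-08 − (-13.1250)) = 0.000434028.
Running total after k=3: 0.0824032.
Order-4 term: −1/1209600 · (-1.76471e-08 − (-295.312)) = -0.000244141.

S_4 ≈ 0.0821590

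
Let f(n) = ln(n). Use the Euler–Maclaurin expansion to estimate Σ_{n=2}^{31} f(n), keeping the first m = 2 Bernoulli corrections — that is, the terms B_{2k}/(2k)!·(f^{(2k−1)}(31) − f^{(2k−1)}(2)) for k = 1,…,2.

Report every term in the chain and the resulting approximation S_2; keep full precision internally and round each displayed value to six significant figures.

Integral: ∫_2^31 ln(x) dx = 76.0673.
Endpoint term: (f(2) + f(31))/2 = (0.693147 + 3.43399)/2 = 2.06357.
So far: 78.1309.
Order-1 term: 1/12 · (0.0322581 − 0.500000) = -0.0389785.
Partial sum through k=1: 78.0919.
Order-2 term: −1/720 · (6.71344e-05 − 0.250000) = 0.000347129.

S_2 ≈ 78.0922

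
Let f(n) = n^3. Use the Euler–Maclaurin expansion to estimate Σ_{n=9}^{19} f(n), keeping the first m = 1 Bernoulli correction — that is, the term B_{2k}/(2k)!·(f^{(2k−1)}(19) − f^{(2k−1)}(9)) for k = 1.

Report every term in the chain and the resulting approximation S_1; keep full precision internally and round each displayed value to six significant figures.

Integral: ∫_9^19 x^3 dx = 30940.0.
Boundary: ½(f(9) + f(19)) = ½(729.000 + 6859.00) = 3794.00.
Running total after boundary: 34734.0.
Order-1 term: 1/12 · (1083.00 − 243.000) = 70.0000.

S_1 ≈ 34804.0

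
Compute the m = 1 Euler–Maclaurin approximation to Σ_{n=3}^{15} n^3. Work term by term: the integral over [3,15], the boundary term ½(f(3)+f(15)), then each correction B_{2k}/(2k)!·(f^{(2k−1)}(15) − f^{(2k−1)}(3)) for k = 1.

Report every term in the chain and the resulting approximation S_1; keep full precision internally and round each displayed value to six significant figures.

Integral: ∫_3^15 x^3 dx = 12636.0.
Boundary: ½(f(3) + f(15)) = ½(27.0000 + 3375.00) = 1701.00.
So far: 14337.0.
k=1: B_{2}/(2)! × [f^{(1)}(15) − f^{(1)}(3)] = 1/12 × (675.000 − 27.0000) = 54.0000.

S_1 ≈ 14391.0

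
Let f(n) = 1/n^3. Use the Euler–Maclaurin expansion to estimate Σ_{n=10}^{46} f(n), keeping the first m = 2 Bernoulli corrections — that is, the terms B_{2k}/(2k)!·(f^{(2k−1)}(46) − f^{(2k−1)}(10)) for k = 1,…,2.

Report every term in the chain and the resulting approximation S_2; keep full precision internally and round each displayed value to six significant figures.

The integral term ∫_10^46 1/x^3 dx = 0.00476371.
Boundary: ½(f(10) + f(46)) = ½(0.00100000 + 1.02737e-05) = 0.000505137.
Running total after boundary: 0.00526884.
Correction k=1: B_{2}/2! · (f^{(1)}(46) − f^{(1)}(10)) = 1/12 · (-6.70023e-07 − (-0.000300000)) = 2.49442e-05.
Running total after k=1: 0.00529379.
Correction k=2: B_{4}/4! · (f^{(3)}(46) − f^{(3)}(10)) = −1/720 · (-6.33292e-09 − (-6.00000e-05)) = -8.33245e-08.

S_2 ≈ 0.00529370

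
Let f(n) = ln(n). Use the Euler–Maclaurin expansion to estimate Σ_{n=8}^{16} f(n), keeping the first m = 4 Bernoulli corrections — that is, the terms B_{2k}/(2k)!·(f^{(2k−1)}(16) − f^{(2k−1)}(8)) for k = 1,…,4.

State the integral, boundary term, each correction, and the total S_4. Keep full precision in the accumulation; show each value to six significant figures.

S_4 ≈ 22.1467

∫_8^16 ln(x) dx evaluates to 19.7259.
Boundary: ½(f(8) + f(16)) = ½(2.07944 + 2.77259) = 2.42602.
Running total after boundary: 22.1519.
k=1: B_{2}/(2)! × [f^{(1)}(16) − f^{(1)}(8)] = 1/12 × (0.0625000 − 0.125000) = -0.00520833.
After k=1: 22.1467.
k=2: B_{4}/(4)! × [f^{(3)}(16) − f^{(3)}(8)] = −1/720 × (0.000488281 − 0.00390625) = 4.74718e-06.
After k=2: 22.1467.
k=3: B_{6}/(6)! × [f^{(5)}(16) − f^{(5)}(8)] = 1/30240 × (2.28882e-05 − 0.000732422) = -2.34634e-08.
After k=3: 22.1467.
k=4: B_{8}/(8)! × [f^{(7)}(16) − f^{(7)}(8)] = −1/1209600 × (2.68221e-06 − 0.000343323) = 2.81614e-10.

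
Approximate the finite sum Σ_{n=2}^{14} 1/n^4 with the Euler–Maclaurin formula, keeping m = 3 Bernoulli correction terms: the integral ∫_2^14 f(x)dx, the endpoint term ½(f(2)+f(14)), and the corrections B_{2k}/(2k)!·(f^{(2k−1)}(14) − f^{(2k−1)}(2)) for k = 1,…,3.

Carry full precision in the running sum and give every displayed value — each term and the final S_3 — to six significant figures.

S_3 ≈ 0.0823562

∫_2^14 1/x^4 dx evaluates to 0.0415452.
Boundary: ½(f(2) + f(14)) = ½(0.0625000 + 2.60308e-05) = 0.0312630.
Integral + boundary = 0.0728082.
Correction k=1: B_{2}/2! · (f^{(1)}(14) − f^{(1)}(2)) = 1/12 · (-7.43738e-06 − (-0.125000)) = 0.0104160.
Running total after k=1: 0.0832243.
Correction k=2: B_{4}/4! · (f^{(3)}(14) − f^{(3)}(2)) = −1/720 · (-1.13837e-06 − (-0.937500)) = -0.00130208.
Running total after k=2: 0.0819222.
Correction k=3: B_{6}/6! · (f^{(5)}(14) − f^{(5)}(2)) = 1/30240 · (-3.25250e-07 − (-13.1250)) = 0.000434028.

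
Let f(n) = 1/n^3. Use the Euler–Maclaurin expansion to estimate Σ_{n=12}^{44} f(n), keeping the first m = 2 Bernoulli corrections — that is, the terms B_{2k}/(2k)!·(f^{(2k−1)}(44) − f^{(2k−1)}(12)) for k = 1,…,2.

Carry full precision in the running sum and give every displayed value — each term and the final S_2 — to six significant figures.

Integral: ∫_12^44 1/x^3 dx = 0.00321396.
Endpoint term: (f(12) + f(44))/2 = (0.000578704 + 1.17393e-05)/2 = 0.000295221.
So far: 0.00350918.
Correction k=1: B_{2}/2! · (f^{(1)}(44) − f^{(1)}(12)) = 1/12 · (-8.00406e-07 − (-0.000144676)) = 1.19896e-05.
After k=1: 0.00352117.
Correction k=2: B_{4}/4! · (f^{(3)}(44) − f^{(3)}(12)) = −1/720 · (-8.26866e-09 − (-2.00939e-05)) = -2.78967e-08.

S_2 ≈ 0.00352114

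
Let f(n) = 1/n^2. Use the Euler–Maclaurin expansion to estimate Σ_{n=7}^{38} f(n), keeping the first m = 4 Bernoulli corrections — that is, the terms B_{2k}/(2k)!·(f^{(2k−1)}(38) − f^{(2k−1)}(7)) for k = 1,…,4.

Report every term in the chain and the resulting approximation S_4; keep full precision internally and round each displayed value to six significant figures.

S_4 ≈ 0.127573

The integral term ∫_7^38 1/x^2 dx = 0.116541.
Boundary: ½(f(7) + f(38)) = ½(0.0204082 + 0.000692521) = 0.0105503.
Running total after boundary: 0.127092.
Order-1 term: 1/12 · (-3.64485e-05 − (-0.00583090)) = 0.000482871.
Partial sum through k=1: 0.127575.
Order-2 term: −1/720 · (-3.02896e-07 − (-0.00142798)) = -1.98288e-06.
Partial sum through k=2: 0.127573.
Order-3 term: 1/30240 · (-6.29285e-09 − (-0.000874271)) = 2.89109e-08.
Partial sum through k=3: 0.127573.
Order-4 term: −1/1209600 · (-2.44044e-10 − (-0.000999167)) = -8.26031e-10.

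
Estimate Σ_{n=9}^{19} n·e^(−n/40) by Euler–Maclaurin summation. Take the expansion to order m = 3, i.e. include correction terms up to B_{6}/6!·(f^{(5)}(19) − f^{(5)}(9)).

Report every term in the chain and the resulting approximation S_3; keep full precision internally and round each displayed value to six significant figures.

∫_9^19 x·e^(−x/40) dx evaluates to 97.4431.
½[f(9) + f(19)] = ½[7.18665 + 11.8158] = 9.50123.
Integral + boundary = 106.944.
Correction k=1: B_{2}/2! · (f^{(1)}(19) − f^{(1)}(9)) = 1/12 · (0.326490 − 0.618850) = -0.0243634.
After k=1: 106.920.
Correction k=2: B_{4}/4! · (f^{(3)}(19) − f^{(3)}(9)) = −1/720 · (0.000981412 − 0.00138493) = 5.60436e-07.
After k=2: 106.920.
Correction k=3: B_{6}/6! · (f^{(5)}(19) − f^{(5)}(9)) = 1/30240 · (1.09923e-06 − 1.48942e-06) = -1.29031e-11.

S_3 ≈ 106.920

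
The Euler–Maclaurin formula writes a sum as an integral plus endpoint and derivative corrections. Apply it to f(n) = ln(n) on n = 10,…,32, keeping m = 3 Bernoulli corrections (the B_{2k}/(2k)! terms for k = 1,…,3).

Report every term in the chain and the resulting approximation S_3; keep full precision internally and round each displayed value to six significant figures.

Integral: ∫_10^32 ln(x) dx = 65.8777.
Boundary: ½(f(10) + f(32)) = ½(2.30259 + 3.46574) = 2.88416.
So far: 68.7619.
k=1: B_{2}/(2)! × [f^{(1)}(32) − f^{(1)}(10)] = 1/12 × (0.0312500 − 0.100000) = -0.00572917.
After k=1: 68.7561.
k=2: B_{4}/(4)! × [f^{(3)}(32) − f^{(3)}(10)] = −1/720 × (6.10352e-05 − 0.00200000) = 2.69301e-06.
After k=2: 68.7561.
k=3: B_{6}/(6)! × [f^{(5)}(32) − f^{(5)}(10)] = 1/30240 × (7.15256e-07 − 0.000240000) = -7.91286e-09.

S_3 ≈ 68.7561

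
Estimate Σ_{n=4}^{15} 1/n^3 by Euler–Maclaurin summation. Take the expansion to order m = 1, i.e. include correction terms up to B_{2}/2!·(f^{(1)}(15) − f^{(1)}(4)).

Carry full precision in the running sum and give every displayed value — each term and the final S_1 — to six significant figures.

∫_4^15 1/x^3 dx evaluates to 0.0290278.
Boundary: ½(f(4) + f(15)) = ½(0.0156250 + 0.000296296) = 0.00796065.
Integral + boundary = 0.0369884.
Correction k=1: B_{2}/2! · (f^{(1)}(15) − f^{(1)}(4)) = 1/12 · (-5.92593e-05 − (-0.0117188)) = 0.000971624.

S_1 ≈ 0.0379601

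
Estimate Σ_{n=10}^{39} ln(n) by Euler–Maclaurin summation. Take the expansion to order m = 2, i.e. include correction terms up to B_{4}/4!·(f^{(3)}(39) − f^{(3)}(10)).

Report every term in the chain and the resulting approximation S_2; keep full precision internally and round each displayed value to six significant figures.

The integral term ∫_10^39 ln(x) dx = 90.8531.
Endpoint term: (f(10) + f(39))/2 = (2.30259 + 3.66356)/2 = 2.98307.
Running total after boundary: 93.8361.
k=1: B_{2}/(2)! × [f^{(1)}(39) − f^{(1)}(10)] = 1/12 × (0.0256410 − 0.100000) = -0.00619658.
Running total after k=1: 93.8299.
k=2: B_{4}/(4)! × [f^{(3)}(39) − f^{(3)}(10)] = −1/720 × (3.37160e-05 − 0.00200000) = 2.73095e-06.

S_2 ≈ 93.8299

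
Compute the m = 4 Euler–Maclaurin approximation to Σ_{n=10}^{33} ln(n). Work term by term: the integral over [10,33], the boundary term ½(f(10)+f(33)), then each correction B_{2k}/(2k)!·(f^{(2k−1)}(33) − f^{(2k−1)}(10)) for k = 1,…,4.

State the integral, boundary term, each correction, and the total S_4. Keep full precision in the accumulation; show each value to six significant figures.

∫_10^33 ln(x) dx evaluates to 69.3589.
½[f(10) + f(33)] = ½[2.30259 + 3.49651] = 2.89955.
So far: 72.2584.
Order-1 term: 1/12 · (0.0303030 − 0.100000) = -0.00580808.
Partial sum through k=1: 72.2526.
Order-2 term: −1/720 · (5.56529e-05 − 0.00200000) = 2.70048e-06.
Partial sum through k=2: 72.2526.
Order-3 term: 1/30240 · (6.13256e-07 − 0.000240000) = -7.91623e-09.
Partial sum through k=3: 72.2526.
Order-4 term: −1/1209600 · (1.68941e-08 − 7.20000e-05) = 5.95098e-11.

S_4 ≈ 72.2526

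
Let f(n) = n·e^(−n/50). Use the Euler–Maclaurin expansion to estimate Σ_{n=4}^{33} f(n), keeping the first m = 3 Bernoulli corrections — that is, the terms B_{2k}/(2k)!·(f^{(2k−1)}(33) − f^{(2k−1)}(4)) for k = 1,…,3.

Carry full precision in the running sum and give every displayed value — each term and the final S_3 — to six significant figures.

S_3 ≈ 357.799

The integral term ∫_4^33 x·e^(−x/50) dx = 347.481.
Boundary: ½(f(4) + f(33)) = ½(3.69247 + 17.0561) = 10.3743.
Running total after boundary: 357.855.
Order-1 term: 1/12 · (0.175729 − 0.849267) = -0.0561281.
Running total after k=1: 357.799.
Order-2 term: −1/720 · (0.000483773 − 0.00107820) = 8.25593e-07.
Running total after k=2: 357.799.
Order-3 term: 1/30240 · (3.58902e-07 − 7.26677e-07) = -1.21619e-11.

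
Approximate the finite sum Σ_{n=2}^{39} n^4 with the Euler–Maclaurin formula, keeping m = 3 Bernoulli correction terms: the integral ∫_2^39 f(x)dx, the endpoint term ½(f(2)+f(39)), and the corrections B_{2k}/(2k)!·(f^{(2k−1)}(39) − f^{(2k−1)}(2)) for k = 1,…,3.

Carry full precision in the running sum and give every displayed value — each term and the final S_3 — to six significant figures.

S_3 ≈ 1.92213e+07

∫_2^39 x^4 dx evaluates to 1.80448e+07.
Boundary: ½(f(2) + f(39)) = ½(16.0000 + 2.31344e+06) = 1.15673e+06.
So far: 1.92016e+07.
k=1: B_{2}/(2)! × [f^{(1)}(39) − f^{(1)}(2)] = 1/12 × (237276 − 32.0000) = 19770.3.
Running total after k=1: 1.92213e+07.
k=2: B_{4}/(4)! × [f^{(3)}(39) − f^{(3)}(2)] = −1/720 × (936.000 − 48.0000) = -1.23333.
Running total after k=2: 1.92213e+07.
k=3: B_{6}/(6)! × [f^{(5)}(39) − f^{(5)}(2)] = 1/30240 × (0.00000 − 0.00000) = 0.00000.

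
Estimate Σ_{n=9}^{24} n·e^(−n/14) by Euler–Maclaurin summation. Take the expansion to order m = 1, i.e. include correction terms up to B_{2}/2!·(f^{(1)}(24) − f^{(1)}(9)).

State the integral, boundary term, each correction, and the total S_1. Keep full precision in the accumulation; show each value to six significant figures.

∫_9^24 x·e^(−x/14) dx evaluates to 73.4946.
Boundary: ½(f(9) + f(24)) = ½(4.73209 + 4.32222) = 4.52715.
Running total after boundary: 78.0218.
Order-1 term: 1/12 · (-0.128637 − 0.187781) = -0.0263682.

S_1 ≈ 77.9954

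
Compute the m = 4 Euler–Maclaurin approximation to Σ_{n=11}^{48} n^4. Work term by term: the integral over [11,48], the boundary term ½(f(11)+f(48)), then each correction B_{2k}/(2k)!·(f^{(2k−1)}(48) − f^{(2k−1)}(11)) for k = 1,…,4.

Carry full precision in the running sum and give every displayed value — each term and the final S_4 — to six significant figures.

S_4 ≈ 5.36265e+07

∫_11^48 x^4 dx evaluates to 5.09286e+07.
Boundary: ½(f(11) + f(48)) = ½(14641.0 + 5.30842e+06) = 2.66153e+06.
Running total after boundary: 5.35901e+07.
k=1: B_{2}/(2)! × [f^{(1)}(48) − f^{(1)}(11)] = 1/12 × (442368 − 5324.00) = 36420.3.
Partial sum through k=1: 5.36265e+07.
k=2: B_{4}/(4)! × [f^{(3)}(48) − f^{(3)}(11)] = −1/720 × (1152.00 − 264.000) = -1.23333.
Partial sum through k=2: 5.36265e+07.
k=3: B_{6}/(6)! × [f^{(5)}(48) − f^{(5)}(11)] = 1/30240 × (0.00000 − 0.00000) = 0.00000.
Partial sum through k=3: 5.36265e+07.
k=4: B_{8}/(8)! × [f^{(7)}(48) − f^{(7)}(11)] = −1/1209600 × (0.00000 − 0.00000) = 0.00000.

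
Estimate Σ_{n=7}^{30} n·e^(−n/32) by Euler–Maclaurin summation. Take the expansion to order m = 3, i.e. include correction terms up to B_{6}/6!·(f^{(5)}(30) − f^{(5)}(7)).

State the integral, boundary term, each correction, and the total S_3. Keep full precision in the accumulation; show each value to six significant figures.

Integral: ∫_7^30 x·e^(−x/32) dx = 225.851.
Endpoint term: (f(7) + f(30))/2 = (5.62466 + 11.7482)/2 = 8.68641.
Running total after boundary: 234.537.
Correction k=1: B_{2}/2! · (f^{(1)}(30) − f^{(1)}(7)) = 1/12 · (0.0244754 − 0.627752) = -0.0502731.
Running total after k=1: 234.487.
Correction k=2: B_{4}/4! · (f^{(3)}(30) − f^{(3)}(7)) = −1/720 · (0.000788756 − 0.00218242) = 1.93564e-06.
Running total after k=2: 234.487.
Correction k=3: B_{6}/6! · (f^{(5)}(30) − f^{(5)}(7)) = 1/30240 · (1.51720e-06 − 3.66387e-06) = -7.09877e-11.

S_3 ≈ 234.487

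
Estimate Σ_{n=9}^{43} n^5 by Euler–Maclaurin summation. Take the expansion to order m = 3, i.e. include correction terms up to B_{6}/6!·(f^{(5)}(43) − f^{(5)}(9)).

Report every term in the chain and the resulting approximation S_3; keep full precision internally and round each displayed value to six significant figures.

S_3 ≈ 1.12843e+09

∫_9^43 x^5 dx evaluates to 1.05347e+09.
Endpoint term: (f(9) + f(43))/2 = (59049.0 + 1.47008e+08)/2 = 7.35337e+07.
So far: 1.12701e+09.
k=1: B_{2}/(2)! × [f^{(1)}(43) − f^{(1)}(9)] = 1/12 × (1.70940e+07 − 32805.0) = 1.42177e+06.
After k=1: 1.12843e+09.
k=2: B_{4}/(4)! × [f^{(3)}(43) − f^{(3)}(9)] = −1/720 × (110940 − 4860.00) = -147.333.
After k=2: 1.12843e+09.
k=3: B_{6}/(6)! × [f^{(5)}(43) − f^{(5)}(9)] = 1/30240 × (120.000 − 120.000) = 0.00000.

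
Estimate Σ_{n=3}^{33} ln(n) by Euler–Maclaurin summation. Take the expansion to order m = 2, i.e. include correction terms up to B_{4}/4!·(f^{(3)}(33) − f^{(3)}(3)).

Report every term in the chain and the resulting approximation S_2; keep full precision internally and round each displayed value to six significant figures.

S_2 ≈ 84.3613

∫_3^33 ln(x) dx evaluates to 82.0889.
½[f(3) + f(33)] = ½[1.09861 + 3.49651] = 2.29756.
So far: 84.3865.
Order-1 term: 1/12 · (0.0303030 − 0.333333) = -0.0252525.
Running total after k=1: 84.3612.
Order-2 term: −1/720 · (5.56529e-05 − 0.0740741) = 0.000102803.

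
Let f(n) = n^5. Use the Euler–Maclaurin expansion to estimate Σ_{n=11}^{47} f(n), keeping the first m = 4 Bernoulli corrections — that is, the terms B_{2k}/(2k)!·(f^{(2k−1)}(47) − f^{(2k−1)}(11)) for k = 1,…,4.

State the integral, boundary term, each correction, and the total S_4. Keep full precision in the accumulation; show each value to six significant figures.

S_4 ≈ 1.91302e+09

Integral: ∫_11^47 x^5 dx = 1.79624e+09.
½[f(11) + f(47)] = ½[161051 + 2.29345e+08] = 1.14753e+08.
So far: 1.91099e+09.
Order-1 term: 1/12 · (2.43984e+07 − 73205.0) = 2.02710e+06.
Partial sum through k=1: 1.91302e+09.
Order-2 term: −1/720 · (132540 − 7260.00) = -174.000.
Partial sum through k=2: 1.91302e+09.
Order-3 term: 1/30240 · (120.000 − 120.000) = 0.00000.
Partial sum through k=3: 1.91302e+09.
Order-4 term: −1/1209600 · (0.00000 − 0.00000) = 0.00000.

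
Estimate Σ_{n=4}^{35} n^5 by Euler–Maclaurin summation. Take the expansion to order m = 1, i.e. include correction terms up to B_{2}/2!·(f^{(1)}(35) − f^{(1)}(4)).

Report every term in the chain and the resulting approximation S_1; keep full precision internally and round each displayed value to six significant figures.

Integral: ∫_4^35 x^5 dx = 3.06377e+08.
½[f(4) + f(35)] = ½[1024.00 + 5.25219e+07] = 2.62614e+07.
Integral + boundary = 3.32638e+08.
k=1: B_{2}/(2)! × [f^{(1)}(35) − f^{(1)}(4)] = 1/12 × (7.50312e+06 − 1280.00) = 625154.

S_1 ≈ 3.33264e+08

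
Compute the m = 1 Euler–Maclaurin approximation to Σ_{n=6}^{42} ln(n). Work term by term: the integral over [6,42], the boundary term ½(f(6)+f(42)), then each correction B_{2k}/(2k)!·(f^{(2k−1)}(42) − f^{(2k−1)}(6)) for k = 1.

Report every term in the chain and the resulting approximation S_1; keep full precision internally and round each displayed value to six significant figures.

Integral: ∫_6^42 ln(x) dx = 110.232.
Endpoint term: (f(6) + f(42))/2 = (1.79176 + 3.73767)/2 = 2.76471.
Running total after boundary: 112.996.
k=1: B_{2}/(2)! × [f^{(1)}(42) − f^{(1)}(6)] = 1/12 × (0.0238095 − 0.166667) = -0.0119048.

S_1 ≈ 112.984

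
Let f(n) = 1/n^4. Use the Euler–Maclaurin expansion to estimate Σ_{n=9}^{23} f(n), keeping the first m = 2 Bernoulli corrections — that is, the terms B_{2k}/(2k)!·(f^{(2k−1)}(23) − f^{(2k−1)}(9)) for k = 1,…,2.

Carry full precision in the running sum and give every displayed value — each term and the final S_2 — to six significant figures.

S_2 ≈ 0.000513404

The integral term ∫_9^23 1/x^4 dx = 0.000429851.
½[f(9) + f(23)] = ½[0.000152416 + 3.57346e-06] = 7.79946e-05.
So far: 0.000507845.
Order-1 term: 1/12 · (-6.21471e-07 − (-6.77404e-05)) = 5.59324e-06.
After k=1: 0.000513439.
Order-2 term: −1/720 · (-3.52441e-08 − (-2.50890e-05)) = -3.47969e-08.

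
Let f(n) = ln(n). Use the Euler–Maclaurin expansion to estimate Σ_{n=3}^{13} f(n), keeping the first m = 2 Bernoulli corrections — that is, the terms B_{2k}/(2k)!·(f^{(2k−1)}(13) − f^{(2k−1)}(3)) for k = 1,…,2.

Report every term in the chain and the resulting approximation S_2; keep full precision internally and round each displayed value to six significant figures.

The integral term ∫_3^13 ln(x) dx = 20.0485.
Endpoint term: (f(3) + f(13))/2 = (1.09861 + 2.56495)/2 = 1.83178.
So far: 21.8803.
Order-1 term: 1/12 · (0.0769231 − 0.333333) = -0.0213675.
After k=1: 21.8589.
Order-2 term: −1/720 · (0.000910332 − 0.0740741) = 0.000101616.

S_2 ≈ 21.8590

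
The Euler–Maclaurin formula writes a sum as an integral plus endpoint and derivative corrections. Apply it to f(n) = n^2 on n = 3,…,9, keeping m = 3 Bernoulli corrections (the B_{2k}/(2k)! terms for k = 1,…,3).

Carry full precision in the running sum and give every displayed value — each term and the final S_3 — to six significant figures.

S_3 ≈ 280.000

∫_3^9 x^2 dx evaluates to 234.000.
Boundary: ½(f(3) + f(9)) = ½(9.00000 + 81.0000) = 45.0000.
So far: 279.000.
Order-1 term: 1/12 · (18.0000 − 6.00000) = 1.00000.
Partial sum through k=1: 280.000.
Order-2 term: −1/720 · (0.00000 − 0.00000) = 0.00000.
Partial sum through k=2: 280.000.
Order-3 term: 1/30240 · (0.00000 − 0.00000) = 0.00000.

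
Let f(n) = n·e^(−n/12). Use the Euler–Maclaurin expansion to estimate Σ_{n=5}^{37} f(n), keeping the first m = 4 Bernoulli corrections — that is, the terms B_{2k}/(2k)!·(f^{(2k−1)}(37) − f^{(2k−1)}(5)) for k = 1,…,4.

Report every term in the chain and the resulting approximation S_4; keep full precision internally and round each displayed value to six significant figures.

∫_5^37 x·e^(−x/12) dx evaluates to 107.551.
Endpoint term: (f(5) + f(37))/2 = (3.29620 + 1.69483)/2 = 2.49552.
Integral + boundary = 110.046.
k=1: B_{2}/(2)! × [f^{(1)}(37) − f^{(1)}(5)] = 1/12 × (-0.0954298 − 0.384557) = -0.0399989.
Running total after k=1: 110.006.
k=2: B_{4}/(4)! × [f^{(3)}(37) − f^{(3)}(5)] = −1/720 × (-2.65083e-05 − 0.0118267) = 1.64627e-05.
Running total after k=2: 110.007.
k=3: B_{6}/(6)! × [f^{(5)}(37) − f^{(5)}(5)] = 1/30240 × (4.23396e-06 − 0.000145714) = -4.67856e-09.
Running total after k=3: 110.007.
k=4: B_{8}/(8)! × [f^{(7)}(37) − f^{(7)}(5)] = −1/1209600 × (6.00834e-08 − 1.45346e-06) = 1.15193e-12.

S_4 ≈ 110.007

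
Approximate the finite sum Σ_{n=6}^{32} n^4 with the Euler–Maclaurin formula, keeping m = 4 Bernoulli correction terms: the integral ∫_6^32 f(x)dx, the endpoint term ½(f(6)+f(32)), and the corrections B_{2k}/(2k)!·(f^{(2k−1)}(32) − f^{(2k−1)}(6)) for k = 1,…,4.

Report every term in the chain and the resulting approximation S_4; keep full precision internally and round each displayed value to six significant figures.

∫_6^32 x^4 dx evaluates to 6.70933e+06.
Endpoint term: (f(6) + f(32))/2 = (1296.00 + 1.04858e+06)/2 = 524936.
Integral + boundary = 7.23427e+06.
k=1: B_{2}/(2)! × [f^{(1)}(32) − f^{(1)}(6)] = 1/12 × (131072 − 864.000) = 10850.7.
Partial sum through k=1: 7.24512e+06.
k=2: B_{4}/(4)! × [f^{(3)}(32) − f^{(3)}(6)] = −1/720 × (768.000 − 144.000) = -0.866667.
Partial sum through k=2: 7.24512e+06.
k=3: B_{6}/(6)! × [f^{(5)}(32) − f^{(5)}(6)] = 1/30240 × (0.00000 − 0.00000) = 0.00000.
Partial sum through k=3: 7.24512e+06.
k=4: B_{8}/(8)! × [f^{(7)}(32) − f^{(7)}(6)] = −1/1209600 × (0.00000 − 0.00000) = 0.00000.

S_4 ≈ 7.24512e+06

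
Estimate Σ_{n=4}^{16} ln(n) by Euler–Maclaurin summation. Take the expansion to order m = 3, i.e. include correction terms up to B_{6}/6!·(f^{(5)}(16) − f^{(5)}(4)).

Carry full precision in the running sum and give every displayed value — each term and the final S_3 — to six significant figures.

S_3 ≈ 28.8801

The integral term ∫_4^16 ln(x) dx = 26.8162.
Boundary: ½(f(4) + f(16)) = ½(1.38629 + 2.77259) = 2.07944.
So far: 28.8957.
Order-1 term: 1/12 · (0.0625000 − 0.250000) = -0.0156250.
Running total after k=1: 28.8801.
Order-2 term: −1/720 · (0.000488281 − 0.0312500) = 4.27246e-05.
Running total after k=2: 28.8801.
Order-3 term: 1/30240 · (2.28882e-05 − 0.0234375) = -7.74293e-07.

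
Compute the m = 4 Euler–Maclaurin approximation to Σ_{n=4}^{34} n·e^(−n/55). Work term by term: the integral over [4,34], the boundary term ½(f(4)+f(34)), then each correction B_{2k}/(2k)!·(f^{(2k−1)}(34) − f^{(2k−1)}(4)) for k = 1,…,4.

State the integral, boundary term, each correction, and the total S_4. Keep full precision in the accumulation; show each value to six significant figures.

∫_4^34 x·e^(−x/55) dx evaluates to 379.347.
Boundary: ½(f(4) + f(34)) = ½(3.71942 + 18.3234) = 11.0214.
Running total after boundary: 390.369.
Correction k=1: B_{2}/2! · (f^{(1)}(34) − f^{(1)}(4)) = 1/12 · (0.205771 − 0.862229) = -0.0547048.
Running total after k=1: 390.314.
Correction k=2: B_{4}/4! · (f^{(3)}(34) − f^{(3)}(4)) = −1/720 · (0.000424336 − 0.000899814) = 6.60386e-07.
Running total after k=2: 390.314.
Correction k=3: B_{6}/6! · (f^{(5)}(34) − f^{(5)}(4)) = 1/30240 · (2.58066e-07 − 5.00692e-07) = -8.02335e-12.
Running total after k=3: 390.314.
Correction k=4: B_{8}/8! · (f^{(7)}(34) − f^{(7)}(4)) = −1/1209600 · (1.24250e-10 − 2.32703e-10) = 8.96601e-17.

S_4 ≈ 390.314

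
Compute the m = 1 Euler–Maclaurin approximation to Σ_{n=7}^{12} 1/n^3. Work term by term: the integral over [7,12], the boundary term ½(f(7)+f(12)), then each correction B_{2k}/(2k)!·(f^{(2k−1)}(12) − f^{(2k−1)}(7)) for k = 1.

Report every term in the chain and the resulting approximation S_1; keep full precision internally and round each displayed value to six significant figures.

S_1 ≈ 0.00857100

∫_7^12 1/x^3 dx evaluates to 0.00673186.
Boundary: ½(f(7) + f(12)) = ½(0.00291545 + 0.000578704) = 0.00174708.
Running total after boundary: 0.00847894.
k=1: B_{2}/(2)! × [f^{(1)}(12) − f^{(1)}(7)] = 1/12 × (-0.000144676 − (-0.00124948)) = 9.20670e-05.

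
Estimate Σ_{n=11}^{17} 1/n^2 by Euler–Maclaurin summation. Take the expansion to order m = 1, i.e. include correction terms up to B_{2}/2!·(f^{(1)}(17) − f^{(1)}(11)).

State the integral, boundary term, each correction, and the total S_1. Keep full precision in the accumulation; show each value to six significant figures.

S_1 ≈ 0.0380392

∫_11^17 1/x^2 dx evaluates to 0.0320856.
½[f(11) + f(17)] = ½[0.00826446 + 0.00346021] = 0.00586234.
So far: 0.0379479.
Order-1 term: 1/12 · (-0.000407083 − (-0.00150263)) = 9.12955e-05.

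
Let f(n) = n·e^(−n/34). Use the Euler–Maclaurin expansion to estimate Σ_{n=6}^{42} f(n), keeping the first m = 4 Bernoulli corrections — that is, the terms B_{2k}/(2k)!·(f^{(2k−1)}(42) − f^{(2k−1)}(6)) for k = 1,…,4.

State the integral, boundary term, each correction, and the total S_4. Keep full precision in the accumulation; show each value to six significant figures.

S_4 ≈ 397.245

∫_6^42 x·e^(−x/34) dx evaluates to 388.688.
½[f(6) + f(42)] = ½[5.02934 + 12.2115] = 8.62040.
Integral + boundary = 397.308.
k=1: B_{2}/(2)! × [f^{(1)}(42) − f^{(1)}(6)] = 1/12 × (-0.0684116 − 0.690302) = -0.0632261.
After k=1: 397.245.
k=2: B_{4}/(4)! × [f^{(3)}(42) − f^{(3)}(6)] = −1/720 × (0.000443847 − 0.00204736) = 2.22710e-06.
After k=2: 397.245.
k=3: B_{6}/(6)! × [f^{(5)}(42) − f^{(5)}(6)] = 1/30240 × (8.19094e-07 − 3.02558e-06) = -7.29659e-11.
After k=3: 397.245.
k=4: B_{8}/(8)! × [f^{(7)}(42) − f^{(7)}(6)] = −1/1209600 × (1.08498e-09 − 3.70250e-09) = 2.16396e-15.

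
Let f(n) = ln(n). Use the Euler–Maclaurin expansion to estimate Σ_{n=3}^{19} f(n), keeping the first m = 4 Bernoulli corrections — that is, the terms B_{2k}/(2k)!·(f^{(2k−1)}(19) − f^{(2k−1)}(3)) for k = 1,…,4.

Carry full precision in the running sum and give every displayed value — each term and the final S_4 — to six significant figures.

∫_3^19 ln(x) dx evaluates to 36.6485.
½[f(3) + f(19)] = ½[1.09861 + 2.94444] = 2.02153.
Running total after boundary: 38.6700.
Order-1 term: 1/12 · (0.0526316 − 0.333333) = -0.0233918.
Partial sum through k=1: 38.6466.
Order-2 term: −1/720 · (0.000291588 − 0.0740741) = 0.000102476.
Partial sum through k=2: 38.6467.
Order-3 term: 1/30240 · (9.69267e-06 − 0.0987654) = -3.26573e-06.
Partial sum through k=3: 38.6467.
Order-4 term: −1/1209600 · (8.05485e-07 − 0.329218) = 2.72170e-07.

S_4 ≈ 38.6467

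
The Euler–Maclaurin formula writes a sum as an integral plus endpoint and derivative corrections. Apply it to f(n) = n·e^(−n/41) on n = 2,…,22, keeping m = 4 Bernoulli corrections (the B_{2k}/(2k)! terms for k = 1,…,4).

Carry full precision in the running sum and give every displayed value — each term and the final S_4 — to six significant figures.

S_4 ≈ 176.008

The integral term ∫_2^22 x·e^(−x/41) dx = 168.677.
½[f(2) + f(22)] = ½[1.90478 + 12.8643] = 7.38455.
Running total after boundary: 176.061.
Order-1 term: 1/12 · (0.270978 − 0.905932) = -0.0529129.
Running total after k=1: 176.008.
Order-2 term: −1/720 · (0.000856907 − 0.00167205) = 1.13214e-06.
Running total after k=2: 176.008.
Order-3 term: 1/30240 · (9.23625e-07 − 1.66875e-06) = -2.46404e-11.
Running total after k=3: 176.008.
Order-4 term: −1/1209600 · (7.95651e-10 − 1.39371e-09) = 4.94428e-16.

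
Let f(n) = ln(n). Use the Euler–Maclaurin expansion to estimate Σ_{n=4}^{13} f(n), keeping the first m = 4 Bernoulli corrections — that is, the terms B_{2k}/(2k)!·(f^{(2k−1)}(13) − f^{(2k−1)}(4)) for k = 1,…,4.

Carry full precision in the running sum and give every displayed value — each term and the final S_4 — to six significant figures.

The integral term ∫_4^13 ln(x) dx = 18.7992.
Boundary: ½(f(4) + f(13)) = ½(1.38629 + 2.56495) = 1.97562.
So far: 20.7748.
Order-1 term: 1/12 · (0.0769231 − 0.250000) = -0.0144231.
Partial sum through k=1: 20.7604.
Order-2 term: −1/720 · (0.000910332 − 0.0312500) = 4.21384e-05.
Partial sum through k=2: 20.7604.
Order-3 term: 1/30240 · (6.46390e-05 − 0.0234375) = -7.72912e-07.
Partial sum through k=3: 20.7604.
Order-4 term: −1/1209600 · (1.14744e-05 − 0.0439453) = 3.63210e-08.

S_4 ≈ 20.7604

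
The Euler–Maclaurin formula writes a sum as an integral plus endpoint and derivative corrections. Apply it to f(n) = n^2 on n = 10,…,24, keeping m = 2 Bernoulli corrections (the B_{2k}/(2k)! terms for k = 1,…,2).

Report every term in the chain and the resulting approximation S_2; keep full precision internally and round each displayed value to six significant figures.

Integral: ∫_10^24 x^2 dx = 4274.67.
Endpoint term: (f(10) + f(24))/2 = (100.000 + 576.000)/2 = 338.000.
So far: 4612.67.
Correction k=1: B_{2}/2! · (f^{(1)}(24) − f^{(1)}(10)) = 1/12 · (48.0000 − 20.0000) = 2.33333.
Partial sum through k=1: 4615.00.
Correction k=2: B_{4}/4! · (f^{(3)}(24) − f^{(3)}(10)) = −1/720 · (0.00000 − 0.00000) = 0.00000.

S_2 ≈ 4615.00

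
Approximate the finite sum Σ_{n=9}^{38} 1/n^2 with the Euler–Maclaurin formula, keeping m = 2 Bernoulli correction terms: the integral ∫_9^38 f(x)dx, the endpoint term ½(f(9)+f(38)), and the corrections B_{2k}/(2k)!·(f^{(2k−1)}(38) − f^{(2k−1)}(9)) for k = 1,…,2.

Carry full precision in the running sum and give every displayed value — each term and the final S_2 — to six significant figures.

∫_9^38 1/x^2 dx evaluates to 0.0847953.
½[f(9) + f(38)] = ½[0.0123457 + 0.000692521] = 0.00651910.
Running total after boundary: 0.0913144.
Order-1 term: 1/12 · (-3.64485e-05 − (-0.00274348)) = 0.000225586.
Running total after k=1: 0.0915400.
Order-2 term: −1/720 · (-3.02896e-07 − (-0.000406442)) = -5.64082e-07.

S_2 ≈ 0.0915394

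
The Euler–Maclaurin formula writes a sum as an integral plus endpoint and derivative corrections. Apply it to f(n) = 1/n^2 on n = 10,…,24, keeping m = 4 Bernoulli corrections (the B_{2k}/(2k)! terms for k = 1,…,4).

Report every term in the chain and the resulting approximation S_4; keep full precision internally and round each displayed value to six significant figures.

S_4 ≈ 0.0643557

Integral: ∫_10^24 1/x^2 dx = 0.0583333.
Boundary: ½(f(10) + f(24)) = ½(0.0100000 + 0.00173611) = 0.00586806.
Integral + boundary = 0.0642014.
k=1: B_{2}/(2)! × [f^{(1)}(24) − f^{(1)}(10)] = 1/12 × (-0.000144676 − (-0.00200000)) = 0.000154610.
Running total after k=1: 0.0643560.
k=2: B_{4}/(4)! × [f^{(3)}(24) − f^{(3)}(10)] = −1/720 × (-3.01408e-06 − (-0.000240000)) = -3.29147e-07.
Running total after k=2: 0.0643557.
k=3: B_{6}/(6)! × [f^{(5)}(24) − f^{(5)}(10)] = 1/30240 × (-1.56983e-07 − (-7.20000e-05)) = 2.37576e-09.
Running total after k=3: 0.0643557.
k=4: B_{8}/(8)! × [f^{(7)}(24) − f^{(7)}(10)] = −1/1209600 × (-1.52623e-08 − (-4.03200e-05)) = -3.33207e-11.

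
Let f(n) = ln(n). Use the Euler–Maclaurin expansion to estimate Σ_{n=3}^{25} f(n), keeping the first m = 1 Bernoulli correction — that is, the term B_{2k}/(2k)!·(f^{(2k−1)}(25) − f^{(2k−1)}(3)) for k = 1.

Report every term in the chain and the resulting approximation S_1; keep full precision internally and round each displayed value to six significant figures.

∫_3^25 ln(x) dx evaluates to 55.1761.
Endpoint term: (f(3) + f(25))/2 = (1.09861 + 3.21888)/2 = 2.15874.
Integral + boundary = 57.3348.
Order-1 term: 1/12 · (0.0400000 − 0.333333) = -0.0244444.

S_1 ≈ 57.3104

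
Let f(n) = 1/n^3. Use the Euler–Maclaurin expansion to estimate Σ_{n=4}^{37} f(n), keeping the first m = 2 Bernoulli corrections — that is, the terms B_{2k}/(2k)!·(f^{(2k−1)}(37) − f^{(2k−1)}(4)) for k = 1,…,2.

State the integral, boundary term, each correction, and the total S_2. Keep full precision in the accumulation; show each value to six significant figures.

S_2 ≈ 0.0396632

Integral: ∫_4^37 1/x^3 dx = 0.0308848.
½[f(4) + f(37)] = ½[0.0156250 + 1.97422e-05] = 0.00782237.
Integral + boundary = 0.0387071.
k=1: B_{2}/(2)! × [f^{(1)}(37) − f^{(1)}(4)] = 1/12 × (-1.60072e-06 − (-0.0117188)) = 0.000976429.
Running total after k=1: 0.0396836.
k=2: B_{4}/(4)! × [f^{(3)}(37) − f^{(3)}(4)] = −1/720 × (-2.33852e-08 − (-0.0146484)) = -2.03450e-05.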